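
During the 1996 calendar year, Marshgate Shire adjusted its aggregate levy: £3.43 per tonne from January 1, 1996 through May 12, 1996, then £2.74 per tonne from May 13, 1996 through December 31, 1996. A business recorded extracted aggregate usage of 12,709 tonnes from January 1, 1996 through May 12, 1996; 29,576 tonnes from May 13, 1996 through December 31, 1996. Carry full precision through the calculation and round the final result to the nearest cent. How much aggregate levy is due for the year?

£124,630.11

January 1 – May 12, 1996: 12,709 tonnes at £3.43/tonne → £43,591.87
May 13 – December 31, 1996: 29,576 tonnes at £2.74/tonne → £81,038.24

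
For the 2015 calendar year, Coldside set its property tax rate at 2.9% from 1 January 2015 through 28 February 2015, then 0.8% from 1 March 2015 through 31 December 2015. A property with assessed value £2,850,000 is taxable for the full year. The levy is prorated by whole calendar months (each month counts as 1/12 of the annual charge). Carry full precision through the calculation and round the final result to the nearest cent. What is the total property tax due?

1 January – 28 February 2015: 2 months at 2.9% → £2,850,000 × 2.9% × 2/12 = £13,775.0000
1 March – 31 December 2015: 10 months at 0.8% → £2,850,000 × 0.8% × 10/12 = £19,000.0000
Total = £32,775.0000

£32,775.00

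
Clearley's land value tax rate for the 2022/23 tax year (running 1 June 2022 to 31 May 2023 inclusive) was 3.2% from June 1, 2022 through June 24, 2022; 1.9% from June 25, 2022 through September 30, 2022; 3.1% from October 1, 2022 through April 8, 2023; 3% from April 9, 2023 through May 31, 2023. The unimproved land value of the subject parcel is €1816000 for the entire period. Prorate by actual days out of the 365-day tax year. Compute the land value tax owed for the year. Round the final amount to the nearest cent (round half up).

June 1 – June 24, 2022: 24 days at 3.2% → €1816000 × 3.2% × 24/365 = €3821.0630
June 25 – September 30, 2022: 98 days at 1.9% → €1816000 × 1.9% × 98/365 = €9264.0877
October 1, 2022 – April 8, 2023: 190 days at 3.1% → €1816000 × 3.1% × 190/365 = €29304.7671
April 9 – May 31, 2023: 53 days at 3% → €1816000 × 3% × 53/365 = €7910.7945
Total = €50300.7123

€50300.71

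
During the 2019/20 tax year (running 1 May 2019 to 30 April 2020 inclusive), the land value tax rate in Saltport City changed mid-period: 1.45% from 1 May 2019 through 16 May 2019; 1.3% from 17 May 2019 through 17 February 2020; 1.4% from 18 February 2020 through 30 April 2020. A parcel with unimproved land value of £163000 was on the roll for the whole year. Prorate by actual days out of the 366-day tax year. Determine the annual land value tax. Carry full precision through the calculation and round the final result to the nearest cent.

£2162.20

1 May – 16 May 2019: 16 days at 1.45% → £163000 × 1.45% × 16/366 = £103.3224
17 May 2019 – 17 February 2020: 277 days at 1.3% → £163000 × 1.3% × 277/366 = £1603.7240
18 February – 30 April 2020: 73 days at 1.4% → £163000 × 1.4% × 73/366 = £455.1530
Total = £2162.1995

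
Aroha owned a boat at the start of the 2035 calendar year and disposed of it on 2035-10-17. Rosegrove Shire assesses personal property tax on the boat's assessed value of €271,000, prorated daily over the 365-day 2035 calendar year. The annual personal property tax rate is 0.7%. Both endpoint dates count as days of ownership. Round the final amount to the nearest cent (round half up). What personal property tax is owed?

Days held (2035-01-01 to 2035-10-17): 290 out of 365
Tax = €271,000 × 0.7% × 290/365 = €1,507.2055

€1,507.21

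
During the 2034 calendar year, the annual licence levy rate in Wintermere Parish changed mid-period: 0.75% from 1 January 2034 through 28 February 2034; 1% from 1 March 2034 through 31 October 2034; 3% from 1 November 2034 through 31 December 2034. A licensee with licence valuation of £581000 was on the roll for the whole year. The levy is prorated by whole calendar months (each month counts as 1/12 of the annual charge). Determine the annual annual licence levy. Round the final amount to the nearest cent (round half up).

1 January – 28 February 2034: 2 months at 0.75% → £581000 × 0.75% × 2/12 = £726.2500
1 March – 31 October 2034: 8 months at 1% → £581000 × 1% × 8/12 = £3873.3333
1 November – 31 December 2034: 2 months at 3% → £581000 × 3% × 2/12 = £2905.0000
Total = £7504.5833

£7504.58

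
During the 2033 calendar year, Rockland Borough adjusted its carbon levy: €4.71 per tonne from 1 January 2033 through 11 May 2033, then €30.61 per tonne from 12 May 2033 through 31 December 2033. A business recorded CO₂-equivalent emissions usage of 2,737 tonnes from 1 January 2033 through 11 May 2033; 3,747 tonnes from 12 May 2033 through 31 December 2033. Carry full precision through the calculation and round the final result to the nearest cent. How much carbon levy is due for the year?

€127586.94

1 January – 11 May 2033: 2,737 tonnes at €4.71/tonne → €12891.27
12 May – 31 December 2033: 3,747 tonnes at €30.61/tonne → €114695.67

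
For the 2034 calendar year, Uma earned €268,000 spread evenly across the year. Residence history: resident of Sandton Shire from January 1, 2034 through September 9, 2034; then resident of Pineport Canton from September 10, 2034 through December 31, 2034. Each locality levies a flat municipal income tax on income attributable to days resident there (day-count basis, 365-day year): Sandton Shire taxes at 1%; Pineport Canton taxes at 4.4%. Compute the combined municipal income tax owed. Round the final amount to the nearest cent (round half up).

Sandton Shire, January 1 – September 9, 2034: 252 days → €268,000 × 1% × 252/365 = €1,850.3014
Pineport Canton, September 10 – December 31, 2034: 113 days → €268,000 × 4.4% × 113/365 = €3,650.6740
Total = €5,500.9753

€5,500.98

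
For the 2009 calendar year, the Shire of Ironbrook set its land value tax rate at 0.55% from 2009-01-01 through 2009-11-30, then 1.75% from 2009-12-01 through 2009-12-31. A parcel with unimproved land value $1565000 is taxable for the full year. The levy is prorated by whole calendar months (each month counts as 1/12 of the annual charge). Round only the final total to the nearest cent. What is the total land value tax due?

$10172.50

2009-01-01 to 2009-11-30: 11 months at 0.55% → $1565000 × 0.55% × 11/12 = $7890.2083
2009-12-01 to 2009-12-31: 1 month at 1.75% → $1565000 × 1.75% × 1/12 = $2282.2917
Total = $10172.5000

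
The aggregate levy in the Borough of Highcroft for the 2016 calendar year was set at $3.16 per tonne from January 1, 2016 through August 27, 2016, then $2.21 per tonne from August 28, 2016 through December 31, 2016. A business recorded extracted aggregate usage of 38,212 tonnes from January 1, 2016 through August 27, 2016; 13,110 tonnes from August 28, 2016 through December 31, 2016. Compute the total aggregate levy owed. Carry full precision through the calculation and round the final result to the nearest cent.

$149,723.02

January 1 – August 27, 2016: 38,212 tonnes at $3.16/tonne → $120,749.92
August 28 – December 31, 2016: 13,110 tonnes at $2.21/tonne → $28,973.10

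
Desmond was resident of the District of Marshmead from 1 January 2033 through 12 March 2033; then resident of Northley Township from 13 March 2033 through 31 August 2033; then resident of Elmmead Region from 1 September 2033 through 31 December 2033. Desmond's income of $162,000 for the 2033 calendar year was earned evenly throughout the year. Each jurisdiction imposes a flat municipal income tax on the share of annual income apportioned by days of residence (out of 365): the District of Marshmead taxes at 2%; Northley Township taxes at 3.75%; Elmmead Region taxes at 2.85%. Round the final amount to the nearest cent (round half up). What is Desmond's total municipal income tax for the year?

$5,036.20

The District of Marshmead, 1 January – 12 March 2033: 71 days → $162,000 × 2% × 71/365 = $630.2466
Northley Township, 13 March – 31 August 2033: 172 days → $162,000 × 3.75% × 172/365 = $2,862.7397
Elmmead Region, 1 September – 31 December 2033: 122 days → $162,000 × 2.85% × 122/365 = $1,543.2164
Total = $5,036.2027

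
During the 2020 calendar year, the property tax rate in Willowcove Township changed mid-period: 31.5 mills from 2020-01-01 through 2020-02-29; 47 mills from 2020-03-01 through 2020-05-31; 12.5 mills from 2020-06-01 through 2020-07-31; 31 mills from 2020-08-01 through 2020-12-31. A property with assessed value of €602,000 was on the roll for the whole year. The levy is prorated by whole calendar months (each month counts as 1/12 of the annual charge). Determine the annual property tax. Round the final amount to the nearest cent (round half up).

€19,264.00

2020-01-01 to 2020-02-29: 2 months at 31.5 mills → €602,000 × 3.15% × 2/12 = €3,160.5000
2020-03-01 to 2020-05-31: 3 months at 47 mills → €602,000 × 4.7% × 3/12 = €7,073.5000
2020-06-01 to 2020-07-31: 2 months at 12.5 mills → €602,000 × 1.25% × 2/12 = €1,254.1667
2020-08-01 to 2020-12-31: 5 months at 31 mills → €602,000 × 3.1% × 5/12 = €7,775.8333
Total = €19,264.0000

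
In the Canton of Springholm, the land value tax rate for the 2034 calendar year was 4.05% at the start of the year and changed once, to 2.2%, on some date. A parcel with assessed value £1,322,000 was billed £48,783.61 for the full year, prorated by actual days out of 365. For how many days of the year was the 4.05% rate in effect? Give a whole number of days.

Let d = days at the first rate; then 365 − d days at the second rate.
£1,322,000 × [4.05%·d + 2.2%·(365−d)] / 365 = £48,783.61
Solving gives d = 294, so the new rate took effect on 22 Oct 2034.

294 days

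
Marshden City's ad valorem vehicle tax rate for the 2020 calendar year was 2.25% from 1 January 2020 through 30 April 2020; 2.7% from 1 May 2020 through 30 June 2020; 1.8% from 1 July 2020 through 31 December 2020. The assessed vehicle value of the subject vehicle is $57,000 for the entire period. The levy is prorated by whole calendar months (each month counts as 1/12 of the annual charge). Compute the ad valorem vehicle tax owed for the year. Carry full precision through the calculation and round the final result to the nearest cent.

1 January – 30 April 2020: 4 months at 2.25% → $57,000 × 2.25% × 4/12 = $427.5000
1 May – 30 June 2020: 2 months at 2.7% → $57,000 × 2.7% × 2/12 = $256.5000
1 July – 31 December 2020: 6 months at 1.8% → $57,000 × 1.8% × 6/12 = $513.0000
Total = $1,197.0000

$1,197.00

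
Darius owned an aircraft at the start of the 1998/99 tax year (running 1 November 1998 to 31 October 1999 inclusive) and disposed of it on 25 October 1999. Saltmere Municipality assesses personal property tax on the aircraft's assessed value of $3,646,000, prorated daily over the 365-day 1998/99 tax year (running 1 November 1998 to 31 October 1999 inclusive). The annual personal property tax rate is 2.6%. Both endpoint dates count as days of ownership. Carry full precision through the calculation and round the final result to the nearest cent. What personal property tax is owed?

$93,237.71

Days held (1 November 1998 – 25 October 1999): 359 out of 365
Tax = $3,646,000 × 2.6% × 359/365 = $93,237.7096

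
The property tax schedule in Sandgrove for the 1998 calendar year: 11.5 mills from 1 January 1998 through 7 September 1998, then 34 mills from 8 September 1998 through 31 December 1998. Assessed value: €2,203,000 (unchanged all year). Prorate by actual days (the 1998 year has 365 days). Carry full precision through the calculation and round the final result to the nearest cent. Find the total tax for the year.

€40,951.66

1 January – 7 September 1998: 250 days at 11.5 mills → €2,203,000 × 1.15% × 250/365 = €17,352.3973
8 September – 31 December 1998: 115 days at 34 mills → €2,203,000 × 3.4% × 115/365 = €23,599.2603
Total = €40,951.6575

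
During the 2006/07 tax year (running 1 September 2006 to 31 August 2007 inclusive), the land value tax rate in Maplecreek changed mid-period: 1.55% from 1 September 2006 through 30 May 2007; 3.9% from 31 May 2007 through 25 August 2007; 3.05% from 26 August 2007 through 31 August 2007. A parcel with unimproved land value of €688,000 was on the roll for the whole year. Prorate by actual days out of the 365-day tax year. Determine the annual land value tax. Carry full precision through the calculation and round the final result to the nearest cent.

€14,687.39

1 September 2006 – 30 May 2007: 272 days at 1.55% → €688,000 × 1.55% × 272/365 = €7,946.8712
31 May – 25 August 2007: 87 days at 3.9% → €688,000 × 3.9% × 87/365 = €6,395.5726
26 August – 31 August 2007: 6 days at 3.05% → €688,000 × 3.05% × 6/365 = €344.9425
Total = €14,687.3863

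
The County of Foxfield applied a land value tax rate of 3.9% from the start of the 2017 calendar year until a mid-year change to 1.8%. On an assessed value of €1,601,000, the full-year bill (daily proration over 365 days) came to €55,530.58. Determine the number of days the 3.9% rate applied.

Let d = days at the first rate; then 365 − d days at the second rate.
€1,601,000 × [3.9%·d + 1.8%·(365−d)] / 365 = €55,530.58
Solving gives d = 290, so the new rate took effect on October 18, 2017.

290 days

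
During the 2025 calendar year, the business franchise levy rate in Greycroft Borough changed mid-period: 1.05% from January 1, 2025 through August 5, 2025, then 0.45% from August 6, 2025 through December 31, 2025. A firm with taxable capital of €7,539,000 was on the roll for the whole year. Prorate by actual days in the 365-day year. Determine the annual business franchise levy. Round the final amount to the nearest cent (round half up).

January 1 – August 5, 2025: 217 days at 1.05% → €7,539,000 × 1.05% × 217/365 = €47,061.9493
August 6 – December 31, 2025: 148 days at 0.45% → €7,539,000 × 0.45% × 148/365 = €13,756.0932
Total = €60,818.0425

€60,818.04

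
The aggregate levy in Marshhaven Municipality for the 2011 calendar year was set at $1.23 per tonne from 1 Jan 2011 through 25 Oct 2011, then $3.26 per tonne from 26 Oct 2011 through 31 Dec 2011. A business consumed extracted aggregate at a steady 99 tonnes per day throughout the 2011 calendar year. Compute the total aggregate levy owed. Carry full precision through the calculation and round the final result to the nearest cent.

$57,911.04

1 Jan – 25 Oct 2011: 298 days × 99 tonnes/day = 29,502 tonnes at $1.23/tonne → $36,287.46
26 Oct – 31 Dec 2011: 67 days × 99 tonnes/day = 6,633 tonnes at $3.26/tonne → $21,623.58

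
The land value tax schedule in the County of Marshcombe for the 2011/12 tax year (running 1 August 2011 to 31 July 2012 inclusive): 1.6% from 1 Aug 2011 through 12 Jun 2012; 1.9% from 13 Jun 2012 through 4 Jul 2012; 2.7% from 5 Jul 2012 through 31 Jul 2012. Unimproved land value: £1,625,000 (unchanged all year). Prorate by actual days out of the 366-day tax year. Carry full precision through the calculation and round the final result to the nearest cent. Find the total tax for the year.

£27,611.68

1 Aug 2011 – 12 Jun 2012: 317 days at 1.6% → £1,625,000 × 1.6% × 317/366 = £22,519.1257
13 Jun – 4 Jul 2012: 22 days at 1.9% → £1,625,000 × 1.9% × 22/366 = £1,855.8743
5 Jul – 31 Jul 2012: 27 days at 2.7% → £1,625,000 × 2.7% × 27/366 = £3,236.6803
Total = £27,611.6803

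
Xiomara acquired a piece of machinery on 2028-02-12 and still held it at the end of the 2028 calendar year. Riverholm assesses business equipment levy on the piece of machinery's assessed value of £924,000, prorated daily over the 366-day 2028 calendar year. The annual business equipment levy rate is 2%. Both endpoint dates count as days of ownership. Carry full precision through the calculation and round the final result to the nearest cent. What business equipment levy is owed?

£16,359.34

Days held (2028-02-12 to 2028-12-31): 324 out of 366
Tax = £924,000 × 2% × 324/366 = £16,359.3443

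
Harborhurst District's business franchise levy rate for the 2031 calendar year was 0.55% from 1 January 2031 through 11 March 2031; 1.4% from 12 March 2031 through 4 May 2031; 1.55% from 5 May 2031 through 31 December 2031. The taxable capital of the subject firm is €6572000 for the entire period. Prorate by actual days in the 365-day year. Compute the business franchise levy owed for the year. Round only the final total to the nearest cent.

€87803.72

1 January – 11 March 2031: 70 days at 0.55% → €6572000 × 0.55% × 70/365 = €6932.1096
12 March – 4 May 2031: 54 days at 1.4% → €6572000 × 1.4% × 54/365 = €13612.1425
5 May – 31 December 2031: 241 days at 1.55% → €6572000 × 1.55% × 241/365 = €67259.4685
Total = €87803.7205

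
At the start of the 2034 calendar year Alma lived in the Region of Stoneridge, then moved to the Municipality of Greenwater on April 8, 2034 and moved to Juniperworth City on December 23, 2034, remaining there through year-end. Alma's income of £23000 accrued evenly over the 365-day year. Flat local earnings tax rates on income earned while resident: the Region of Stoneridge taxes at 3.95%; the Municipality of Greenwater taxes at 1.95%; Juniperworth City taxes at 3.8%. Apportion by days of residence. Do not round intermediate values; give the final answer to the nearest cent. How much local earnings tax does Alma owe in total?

The Region of Stoneridge, January 1 – April 7, 2034: 97 days → £23000 × 3.95% × 97/365 = £241.4370
The Municipality of Greenwater, April 8 – December 22, 2034: 259 days → £23000 × 1.95% × 259/365 = £318.2507
Juniperworth City, December 23 – December 31, 2034: 9 days → £23000 × 3.8% × 9/365 = £21.5507
Total = £581.2384

£581.24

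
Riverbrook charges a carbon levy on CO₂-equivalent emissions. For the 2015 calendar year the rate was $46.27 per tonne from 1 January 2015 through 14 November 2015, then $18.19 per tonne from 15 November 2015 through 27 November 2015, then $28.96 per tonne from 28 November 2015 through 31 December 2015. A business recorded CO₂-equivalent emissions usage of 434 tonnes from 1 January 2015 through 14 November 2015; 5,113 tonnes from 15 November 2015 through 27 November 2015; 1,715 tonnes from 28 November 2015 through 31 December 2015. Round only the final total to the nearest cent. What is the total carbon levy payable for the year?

1 January – 14 November 2015: 434 tonnes at $46.27/tonne → $20,081.18
15 November – 27 November 2015: 5,113 tonnes at $18.19/tonne → $93,005.47
28 November – 31 December 2015: 1,715 tonnes at $28.96/tonne → $49,666.40

$162,753.05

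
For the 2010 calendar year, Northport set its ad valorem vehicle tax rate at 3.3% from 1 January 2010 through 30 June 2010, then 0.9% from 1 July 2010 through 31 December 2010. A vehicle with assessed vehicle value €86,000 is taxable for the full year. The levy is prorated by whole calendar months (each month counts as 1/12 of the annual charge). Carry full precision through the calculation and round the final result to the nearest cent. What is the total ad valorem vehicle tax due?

€1,806.00

1 January – 30 June 2010: 6 months at 3.3% → €86,000 × 3.3% × 6/12 = €1,419.0000
1 July – 31 December 2010: 6 months at 0.9% → €86,000 × 0.9% × 6/12 = €387.0000
Total = €1,806.0000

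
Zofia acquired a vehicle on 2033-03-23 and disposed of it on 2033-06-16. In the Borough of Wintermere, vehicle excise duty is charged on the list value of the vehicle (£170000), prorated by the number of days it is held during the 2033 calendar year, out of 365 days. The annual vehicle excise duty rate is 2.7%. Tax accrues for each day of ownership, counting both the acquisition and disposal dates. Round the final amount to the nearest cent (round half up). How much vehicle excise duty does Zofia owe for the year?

£1081.48

Days held (2033-03-23 to 2033-06-16): 86 out of 365
Tax = £170000 × 2.7% × 86/365 = £1081.4795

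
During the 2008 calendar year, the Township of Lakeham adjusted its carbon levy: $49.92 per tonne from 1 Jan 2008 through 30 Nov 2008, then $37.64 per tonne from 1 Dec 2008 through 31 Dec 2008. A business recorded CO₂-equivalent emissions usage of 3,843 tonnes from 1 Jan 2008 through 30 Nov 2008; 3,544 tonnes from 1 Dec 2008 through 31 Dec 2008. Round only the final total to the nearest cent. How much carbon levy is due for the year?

$325,238.72

1 Jan – 30 Nov 2008: 3,843 tonnes at $49.92/tonne → $191,842.56
1 Dec – 31 Dec 2008: 3,544 tonnes at $37.64/tonne → $133,396.16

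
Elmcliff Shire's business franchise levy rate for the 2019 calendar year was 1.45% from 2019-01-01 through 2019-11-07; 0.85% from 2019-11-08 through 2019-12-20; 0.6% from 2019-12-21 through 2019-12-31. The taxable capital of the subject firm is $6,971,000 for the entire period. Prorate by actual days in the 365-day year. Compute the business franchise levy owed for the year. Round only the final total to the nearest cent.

2019-01-01 to 2019-11-07: 311 days at 1.45% → $6,971,000 × 1.45% × 311/365 = $86,125.2726
2019-11-08 to 2019-12-20: 43 days at 0.85% → $6,971,000 × 0.85% × 43/365 = $6,980.5493
2019-12-21 to 2019-12-31: 11 days at 0.6% → $6,971,000 × 0.6% × 11/365 = $1,260.5096
Total = $94,366.3315

$94,366.33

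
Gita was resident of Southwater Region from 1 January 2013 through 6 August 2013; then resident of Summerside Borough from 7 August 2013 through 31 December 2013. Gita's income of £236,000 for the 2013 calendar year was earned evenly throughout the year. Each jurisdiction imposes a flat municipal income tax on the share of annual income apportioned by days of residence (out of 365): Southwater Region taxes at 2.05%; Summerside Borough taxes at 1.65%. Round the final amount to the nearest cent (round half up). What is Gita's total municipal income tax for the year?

£4,457.81

Southwater Region, 1 January – 6 August 2013: 218 days → £236,000 × 2.05% × 218/365 = £2,889.5452
Summerside Borough, 7 August – 31 December 2013: 147 days → £236,000 × 1.65% × 147/365 = £1,568.2685
Total = £4,457.8137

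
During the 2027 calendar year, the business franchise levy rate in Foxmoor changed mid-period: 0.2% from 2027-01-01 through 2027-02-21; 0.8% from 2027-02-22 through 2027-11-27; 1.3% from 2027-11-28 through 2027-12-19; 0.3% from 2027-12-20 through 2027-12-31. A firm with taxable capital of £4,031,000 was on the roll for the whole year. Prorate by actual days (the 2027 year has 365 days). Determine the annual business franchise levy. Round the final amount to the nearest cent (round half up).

2027-01-01 to 2027-02-21: 52 days at 0.2% → £4,031,000 × 0.2% × 52/365 = £1,148.5589
2027-02-22 to 2027-11-27: 279 days at 0.8% → £4,031,000 × 0.8% × 279/365 = £24,649.8411
2027-11-28 to 2027-12-19: 22 days at 1.3% → £4,031,000 × 1.3% × 22/365 = £3,158.5370
2027-12-20 to 2027-12-31: 12 days at 0.3% → £4,031,000 × 0.3% × 12/365 = £397.5781
Total = £29,354.5151

£29,354.52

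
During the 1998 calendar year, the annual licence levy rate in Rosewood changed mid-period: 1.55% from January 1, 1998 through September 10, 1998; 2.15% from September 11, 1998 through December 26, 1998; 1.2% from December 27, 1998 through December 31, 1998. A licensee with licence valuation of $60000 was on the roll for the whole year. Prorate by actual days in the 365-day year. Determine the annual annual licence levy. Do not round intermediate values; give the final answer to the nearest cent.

$1032.66

January 1 – September 10, 1998: 253 days at 1.55% → $60000 × 1.55% × 253/365 = $644.6301
September 11 – December 26, 1998: 107 days at 2.15% → $60000 × 2.15% × 107/365 = $378.1644
December 27 – December 31, 1998: 5 days at 1.2% → $60000 × 1.2% × 5/365 = $9.8630
Total = $1032.6575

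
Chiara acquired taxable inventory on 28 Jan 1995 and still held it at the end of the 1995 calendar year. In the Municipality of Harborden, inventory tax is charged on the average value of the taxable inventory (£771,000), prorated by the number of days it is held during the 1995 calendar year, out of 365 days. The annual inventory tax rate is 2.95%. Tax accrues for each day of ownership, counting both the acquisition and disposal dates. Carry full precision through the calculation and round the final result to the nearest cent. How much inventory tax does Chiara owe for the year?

Days held (28 Jan – 31 Dec 1995): 338 out of 365
Tax = £771,000 × 2.95% × 338/365 = £21,062.0301

£21,062.03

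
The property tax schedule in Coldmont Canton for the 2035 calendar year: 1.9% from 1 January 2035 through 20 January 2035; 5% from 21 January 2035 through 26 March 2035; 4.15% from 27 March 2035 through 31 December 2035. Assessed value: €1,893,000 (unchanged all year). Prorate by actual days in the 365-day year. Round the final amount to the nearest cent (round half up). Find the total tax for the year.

1 January – 20 January 2035: 20 days at 1.9% → €1,893,000 × 1.9% × 20/365 = €1,970.7945
21 January – 26 March 2035: 65 days at 5% → €1,893,000 × 5% × 65/365 = €16,855.4795
27 March – 31 December 2035: 280 days at 4.15% → €1,893,000 × 4.15% × 280/365 = €60,264.8219
Total = €79,091.0959

€79,091.10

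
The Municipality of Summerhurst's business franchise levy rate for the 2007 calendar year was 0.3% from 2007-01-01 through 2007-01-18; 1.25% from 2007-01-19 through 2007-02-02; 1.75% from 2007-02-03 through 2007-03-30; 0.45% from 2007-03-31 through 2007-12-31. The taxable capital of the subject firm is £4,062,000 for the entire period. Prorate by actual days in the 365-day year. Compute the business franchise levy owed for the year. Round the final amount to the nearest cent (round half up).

£27,415.72

2007-01-01 to 2007-01-18: 18 days at 0.3% → £4,062,000 × 0.3% × 18/365 = £600.9534
2007-01-19 to 2007-02-02: 15 days at 1.25% → £4,062,000 × 1.25% × 15/365 = £2,086.6438
2007-02-03 to 2007-03-30: 56 days at 1.75% → £4,062,000 × 1.75% × 56/365 = £10,906.1918
2007-03-31 to 2007-12-31: 276 days at 0.45% → £4,062,000 × 0.45% × 276/365 = £13,821.9288
Total = £27,415.7178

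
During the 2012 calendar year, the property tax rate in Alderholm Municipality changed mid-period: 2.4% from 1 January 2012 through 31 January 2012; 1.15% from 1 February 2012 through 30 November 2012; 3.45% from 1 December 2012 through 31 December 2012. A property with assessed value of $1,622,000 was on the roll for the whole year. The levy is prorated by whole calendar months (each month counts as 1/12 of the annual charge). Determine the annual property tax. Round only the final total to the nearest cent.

1 January – 31 January 2012: 1 month at 2.4% → $1,622,000 × 2.4% × 1/12 = $3,244.0000
1 February – 30 November 2012: 10 months at 1.15% → $1,622,000 × 1.15% × 10/12 = $15,544.1667
1 December – 31 December 2012: 1 month at 3.45% → $1,622,000 × 3.45% × 1/12 = $4,663.2500
Total = $23,451.4167

$23,451.42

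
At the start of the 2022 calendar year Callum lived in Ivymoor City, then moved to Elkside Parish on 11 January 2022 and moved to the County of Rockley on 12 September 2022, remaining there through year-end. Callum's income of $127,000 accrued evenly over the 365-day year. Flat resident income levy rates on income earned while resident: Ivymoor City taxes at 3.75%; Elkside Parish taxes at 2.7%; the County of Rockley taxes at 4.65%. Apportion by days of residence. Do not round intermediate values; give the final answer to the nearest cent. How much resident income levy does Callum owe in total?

Ivymoor City, 1 January – 10 January 2022: 10 days → $127,000 × 3.75% × 10/365 = $130.4795
Elkside Parish, 11 January – 11 September 2022: 244 days → $127,000 × 2.7% × 244/365 = $2,292.2630
The County of Rockley, 12 September – 31 December 2022: 111 days → $127,000 × 4.65% × 111/365 = $1,795.9192
Total = $4,218.6616

$4,218.66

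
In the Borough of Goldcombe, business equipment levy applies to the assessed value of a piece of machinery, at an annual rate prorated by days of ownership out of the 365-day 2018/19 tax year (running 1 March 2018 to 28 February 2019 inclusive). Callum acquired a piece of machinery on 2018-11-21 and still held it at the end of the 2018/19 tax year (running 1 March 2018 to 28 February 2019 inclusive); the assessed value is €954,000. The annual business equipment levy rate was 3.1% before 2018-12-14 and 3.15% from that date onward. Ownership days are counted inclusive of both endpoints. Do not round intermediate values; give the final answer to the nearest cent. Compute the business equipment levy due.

€8,203.09

2018-11-21 to 2018-12-13: 23 days at 3.1% → €954,000 × 3.1% × 23/365 = €1,863.5671
2018-12-14 to 2019-02-28: 77 days at 3.15% → €954,000 × 3.15% × 77/365 = €6,339.5260
Total = €8,203.0932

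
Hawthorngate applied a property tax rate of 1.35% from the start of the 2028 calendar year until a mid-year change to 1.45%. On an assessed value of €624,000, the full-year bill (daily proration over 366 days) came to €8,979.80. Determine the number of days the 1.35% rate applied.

Let d = days at the first rate; then 366 − d days at the second rate.
€624,000 × [1.35%·d + 1.45%·(366−d)] / 366 = €8,979.80
Solving gives d = 40, so the new rate took effect on 10 February 2028.

40 days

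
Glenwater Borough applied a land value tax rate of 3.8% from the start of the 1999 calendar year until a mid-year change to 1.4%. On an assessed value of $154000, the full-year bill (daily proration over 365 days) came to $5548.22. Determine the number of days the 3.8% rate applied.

Let d = days at the first rate; then 365 − d days at the second rate.
$154000 × [3.8%·d + 1.4%·(365−d)] / 365 = $5548.22
Solving gives d = 335, so the new rate took effect on December 2, 1999.

335 days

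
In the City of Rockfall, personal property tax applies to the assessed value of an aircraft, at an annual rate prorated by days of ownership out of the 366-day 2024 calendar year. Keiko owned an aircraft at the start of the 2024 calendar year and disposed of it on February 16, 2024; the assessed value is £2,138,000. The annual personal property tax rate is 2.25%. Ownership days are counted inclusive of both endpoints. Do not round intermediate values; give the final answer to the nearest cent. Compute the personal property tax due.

£6,177.42

Days held (January 1 – February 16, 2024): 47 out of 366
Tax = £2,138,000 × 2.25% × 47/366 = £6,177.4180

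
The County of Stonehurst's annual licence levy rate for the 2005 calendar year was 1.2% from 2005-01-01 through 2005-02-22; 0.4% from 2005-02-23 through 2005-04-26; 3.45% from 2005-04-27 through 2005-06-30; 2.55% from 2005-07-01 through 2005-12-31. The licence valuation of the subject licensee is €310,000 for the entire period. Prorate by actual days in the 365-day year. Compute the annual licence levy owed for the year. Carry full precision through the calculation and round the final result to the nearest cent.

2005-01-01 to 2005-02-22: 53 days at 1.2% → €310,000 × 1.2% × 53/365 = €540.1644
2005-02-23 to 2005-04-26: 63 days at 0.4% → €310,000 × 0.4% × 63/365 = €214.0274
2005-04-27 to 2005-06-30: 65 days at 3.45% → €310,000 × 3.45% × 65/365 = €1,904.5890
2005-07-01 to 2005-12-31: 184 days at 2.55% → €310,000 × 2.55% × 184/365 = €3,984.9863
Total = €6,643.7671

€6,643.77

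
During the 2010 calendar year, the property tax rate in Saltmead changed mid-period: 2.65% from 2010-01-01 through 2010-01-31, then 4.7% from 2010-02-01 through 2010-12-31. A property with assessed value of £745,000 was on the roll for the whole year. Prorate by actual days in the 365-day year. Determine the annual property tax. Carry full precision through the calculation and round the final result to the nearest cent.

£33,717.88

2010-01-01 to 2010-01-31: 31 days at 2.65% → £745,000 × 2.65% × 31/365 = £1,676.7603
2010-02-01 to 2010-12-31: 334 days at 4.7% → £745,000 × 4.7% × 334/365 = £32,041.1233
Total = £33,717.8836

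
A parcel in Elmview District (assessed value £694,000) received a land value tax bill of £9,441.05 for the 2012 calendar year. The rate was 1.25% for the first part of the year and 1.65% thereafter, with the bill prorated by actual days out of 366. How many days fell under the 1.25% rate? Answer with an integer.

Let d = days at the first rate; then 366 − d days at the second rate.
£694,000 × [1.25%·d + 1.65%·(366−d)] / 366 = £9,441.05
Solving gives d = 265, so the new rate took effect on September 22, 2012.

265 days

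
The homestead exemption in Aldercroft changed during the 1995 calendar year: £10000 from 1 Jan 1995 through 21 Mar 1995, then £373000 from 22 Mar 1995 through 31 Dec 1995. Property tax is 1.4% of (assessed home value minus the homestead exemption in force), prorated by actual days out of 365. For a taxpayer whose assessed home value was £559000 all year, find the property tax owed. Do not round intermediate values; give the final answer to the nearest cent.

1 Jan – 21 Mar 1995: 80 days, exemption £10000 → (£559000 − £10000) × 1.4% × 80/365 = £1684.6027
22 Mar – 31 Dec 1995: 285 days, exemption £373000 → (£559000 − £373000) × 1.4% × 285/365 = £2033.2603
Total = £3717.8630

£3717.86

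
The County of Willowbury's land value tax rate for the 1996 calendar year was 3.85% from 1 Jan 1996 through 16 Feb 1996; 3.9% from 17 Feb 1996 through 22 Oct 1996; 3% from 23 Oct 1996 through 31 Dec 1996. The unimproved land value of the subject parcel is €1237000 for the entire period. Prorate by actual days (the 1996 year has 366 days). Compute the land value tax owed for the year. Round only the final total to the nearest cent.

1 Jan – 16 Feb 1996: 47 days at 3.85% → €1237000 × 3.85% × 47/366 = €6115.7145
17 Feb – 22 Oct 1996: 249 days at 3.9% → €1237000 × 3.9% × 249/366 = €32821.0574
23 Oct – 31 Dec 1996: 70 days at 3% → €1237000 × 3% × 70/366 = €7097.5410
Total = €46034.3128

€46034.31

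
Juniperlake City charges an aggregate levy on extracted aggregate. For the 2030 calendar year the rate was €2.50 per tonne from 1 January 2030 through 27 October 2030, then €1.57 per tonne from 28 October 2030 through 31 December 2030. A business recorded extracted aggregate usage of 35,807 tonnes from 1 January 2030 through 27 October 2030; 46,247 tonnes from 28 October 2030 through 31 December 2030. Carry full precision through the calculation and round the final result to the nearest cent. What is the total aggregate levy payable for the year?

1 January – 27 October 2030: 35,807 tonnes at €2.50/tonne → €89,517.50
28 October – 31 December 2030: 46,247 tonnes at €1.57/tonne → €72,607.79

€162,125.29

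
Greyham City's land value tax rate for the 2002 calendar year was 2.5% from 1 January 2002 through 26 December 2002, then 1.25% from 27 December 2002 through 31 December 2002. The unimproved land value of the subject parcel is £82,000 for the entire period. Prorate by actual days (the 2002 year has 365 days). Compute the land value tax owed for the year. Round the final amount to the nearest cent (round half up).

£2,035.96

1 January – 26 December 2002: 360 days at 2.5% → £82,000 × 2.5% × 360/365 = £2,021.9178
27 December – 31 December 2002: 5 days at 1.25% → £82,000 × 1.25% × 5/365 = £14.0411
Total = £2,035.9589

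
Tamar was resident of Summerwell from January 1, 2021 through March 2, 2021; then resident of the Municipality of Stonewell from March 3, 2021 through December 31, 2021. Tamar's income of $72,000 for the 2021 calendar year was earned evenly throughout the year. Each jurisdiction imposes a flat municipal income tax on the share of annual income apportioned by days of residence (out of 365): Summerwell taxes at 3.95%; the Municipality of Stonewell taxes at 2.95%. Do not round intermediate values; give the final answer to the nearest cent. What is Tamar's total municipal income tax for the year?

$2,244.33

Summerwell, January 1 – March 2, 2021: 61 days → $72,000 × 3.95% × 61/365 = $475.2986
The Municipality of Stonewell, March 3 – December 31, 2021: 304 days → $72,000 × 2.95% × 304/365 = $1,769.0301
Total = $2,244.3288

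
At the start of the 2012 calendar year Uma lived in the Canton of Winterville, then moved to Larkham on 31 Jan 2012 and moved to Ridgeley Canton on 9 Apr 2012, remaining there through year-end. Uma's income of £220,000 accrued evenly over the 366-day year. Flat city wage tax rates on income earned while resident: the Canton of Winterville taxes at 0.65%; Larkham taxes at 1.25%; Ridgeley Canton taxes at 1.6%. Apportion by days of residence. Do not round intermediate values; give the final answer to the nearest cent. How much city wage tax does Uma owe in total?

The Canton of Winterville, 1 Jan – 30 Jan 2012: 30 days → £220,000 × 0.65% × 30/366 = £117.2131
Larkham, 31 Jan – 8 Apr 2012: 69 days → £220,000 × 1.25% × 69/366 = £518.4426
Ridgeley Canton, 9 Apr – 31 Dec 2012: 267 days → £220,000 × 1.6% × 267/366 = £2,567.8689
Total = £3,203.5246

£3,203.52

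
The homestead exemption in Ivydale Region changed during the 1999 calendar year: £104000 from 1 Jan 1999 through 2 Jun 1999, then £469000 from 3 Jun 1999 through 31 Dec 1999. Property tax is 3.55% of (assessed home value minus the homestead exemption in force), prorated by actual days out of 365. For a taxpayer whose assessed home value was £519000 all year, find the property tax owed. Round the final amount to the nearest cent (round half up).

£7206.50

1 Jan – 2 Jun 1999: 153 days, exemption £104000 → (£519000 − £104000) × 3.55% × 153/365 = £6175.5411
3 Jun – 31 Dec 1999: 212 days, exemption £469000 → (£519000 − £469000) × 3.55% × 212/365 = £1030.9589
Total = £7206.5000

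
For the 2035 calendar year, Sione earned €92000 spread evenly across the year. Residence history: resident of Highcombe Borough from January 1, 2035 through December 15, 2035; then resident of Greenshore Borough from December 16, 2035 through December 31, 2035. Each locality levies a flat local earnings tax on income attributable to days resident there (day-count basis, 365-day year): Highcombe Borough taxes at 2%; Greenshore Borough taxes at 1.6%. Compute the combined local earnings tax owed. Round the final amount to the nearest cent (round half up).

Highcombe Borough, January 1 – December 15, 2035: 349 days → €92000 × 2% × 349/365 = €1759.3425
Greenshore Borough, December 16 – December 31, 2035: 16 days → €92000 × 1.6% × 16/365 = €64.5260
Total = €1823.8685

€1823.87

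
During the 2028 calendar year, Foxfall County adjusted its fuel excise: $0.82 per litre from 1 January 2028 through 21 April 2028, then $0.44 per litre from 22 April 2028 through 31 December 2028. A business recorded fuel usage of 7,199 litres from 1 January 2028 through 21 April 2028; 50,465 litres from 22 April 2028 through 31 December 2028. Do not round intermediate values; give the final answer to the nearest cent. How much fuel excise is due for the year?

$28,107.78

1 January – 21 April 2028: 7,199 litres at $0.82/litre → $5,903.18
22 April – 31 December 2028: 50,465 litres at $0.44/litre → $22,204.60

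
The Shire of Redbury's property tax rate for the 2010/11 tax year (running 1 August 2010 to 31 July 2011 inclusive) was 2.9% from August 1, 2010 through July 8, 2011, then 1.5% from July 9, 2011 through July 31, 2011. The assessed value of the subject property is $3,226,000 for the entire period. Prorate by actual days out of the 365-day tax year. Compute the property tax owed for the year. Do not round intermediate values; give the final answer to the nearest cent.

August 1, 2010 – July 8, 2011: 342 days at 2.9% → $3,226,000 × 2.9% × 342/365 = $87,658.8164
July 9 – July 31, 2011: 23 days at 1.5% → $3,226,000 × 1.5% × 23/365 = $3,049.2329
Total = $90,708.0493

$90,708.05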